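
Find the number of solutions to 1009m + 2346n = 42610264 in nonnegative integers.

18

gcd(2346, 1009) = 1  (2346 = 2*1009 + 328, 1009 = 3*328 + 25, 328 = 13*25 + 3, 25 = 8*3 + 1, 3 = 3*1).
Back-substituting, 1009*(751) + 2346*(-323) = 1.
Scale by 42610264: one solution is (32000308264, -13763115272). Reduce m mod 2346: (244, 18058).
General: m = 244 + 2346t, n = 18058 - 1009t.
m ≥ 0 ⇒ t ≥ 0; n ≥ 0 ⇒ t ≤ 17. So t ∈ [0, 17]: 18 solutions.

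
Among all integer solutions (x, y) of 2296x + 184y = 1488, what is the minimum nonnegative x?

gcd(2296, 184) = 8.
8 divides 1488, so solutions exist.
By Bézout, 2296·(-2) + 184·(25) = 8.
Scale by 1488/8 = 186: (x₀, y₀) = (-372, 4650).
General solution: x = -372 + 23t, y = 4650 - 287t for integer t.
x ≥ 0: smallest is -372 mod 23 = 19 (at t = 17), with y = -229.

19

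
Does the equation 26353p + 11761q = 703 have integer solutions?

gcd(26353, 11761) = 19.
19 divides 703, so integer solutions exist.

yes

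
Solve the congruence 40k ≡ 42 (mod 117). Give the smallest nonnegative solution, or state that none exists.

42

gcd(117, 40) = 1.
1 divides 42, so solutions exist.
By Bézout, 40×(-38) + 117×(13) = 1.
So 40×(-38) ≡ 1 (mod 117); multiply by 42: k ≡ -1596 (mod 117).
Smallest nonnegative: k = -1596 mod 117 = 42.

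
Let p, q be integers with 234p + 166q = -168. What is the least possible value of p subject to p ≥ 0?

gcd(234, 166):
  234 = 1×166 + 68
  166 = 2×68 + 30
  68 = 2×30 + 8
  30 = 3×8 + 6
  8 = 1×6 + 2
  6 = 3×2
so gcd(234, 166) = 2.
2 divides -168, so solutions exist.
Back-substitute for Bézout coefficients:
  2 = 8 - 1×6
  ... = 234×(22) + 166×(-31)
Scale by -168/2 = -84: (p₀, q₀) = (-1848, 2604).
General solution: p = -1848 + 83t, q = 2604 - 117t for integer t.
p ≥ 0: smallest is -1848 mod 83 = 61 (at t = 23), with q = -87.

61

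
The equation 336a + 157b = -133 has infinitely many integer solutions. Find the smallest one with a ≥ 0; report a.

gcd(336, 157) = 1  (336 = 2·157 + 22, 157 = 7·22 + 3, 22 = 7·3 + 1, 3 = 3·1).
1 divides -133, so solutions exist.
Back-substituting, 336·(50) + 157·(-107) = 1.
Scale by -133/1 = -133: (a₀, b₀) = (-6650, 14231).
General solution: a = -6650 + 157t, b = 14231 - 336t for integer t.
a ≥ 0: smallest is -6650 mod 157 = 101 (at t = 43), with b = -217.

101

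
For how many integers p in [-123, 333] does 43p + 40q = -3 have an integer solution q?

12

gcd(43, 40) = 1  (43 = 1*40 + 3, 40 = 13*3 + 1, 3 = 3*1).
Back-substituting, 43*(-13) + 40*(14) = 1.
Scale by -3: particular solution (39, -42); reduce p mod 40: (39, -42).
General solution: p = 39 + 40t, q = -42 - 43t for integer t.
-123 ≤ 39 + 40t ≤ 333 gives t ∈ [-4, 7], which is 12 values.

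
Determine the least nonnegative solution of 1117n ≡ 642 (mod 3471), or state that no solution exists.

1893

gcd(3471, 1117) = 1  (3471 = 3·1117 + 120, 1117 = 9·120 + 37, 120 = 3·37 + 9, 37 = 4·9 + 1, 9 = 9·1).
1 divides 642, so solutions exist.
Back-substituting, 1117·(376) + 3471·(-121) = 1.
So 1117·(376) ≡ 1 (mod 3471); multiply by 642: n ≡ 241392 (mod 3471).
Smallest nonnegative: n = 241392 mod 3471 = 1893.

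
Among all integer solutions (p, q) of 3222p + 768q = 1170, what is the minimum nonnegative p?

59

gcd(3222, 768) = 6.
6 divides 1170, so solutions exist.
By Bézout, 3222·(41) + 768·(-172) = 6.
Scale by 1170/6 = 195: (p₀, q₀) = (7995, -33540).
General solution: p = 7995 + 128t, q = -33540 - 537t for integer t.
p ≥ 0: smallest is 7995 mod 128 = 59 (at t = -62), with q = -246.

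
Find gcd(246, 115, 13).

gcd(246, 115) = 1.
gcd(1, 13) = 1.

1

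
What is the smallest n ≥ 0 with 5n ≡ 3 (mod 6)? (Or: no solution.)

3

gcd(6, 5) = 1  (6 = 1×5 + 1, 5 = 5×1).
1 divides 3, so solutions exist.
Back-substituting, 5×(-1) + 6×(1) = 1.
So 5×(-1) ≡ 1 (mod 6); multiply by 3: n ≡ -3 (mod 6).
Smallest nonnegative: n = -3 mod 6 = 3.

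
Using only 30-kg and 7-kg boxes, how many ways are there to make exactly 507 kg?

Need nonnegative integers with 30j + 7k = 507.
gcd(30, 7) = 1, and 30·(-3) + 7·(13) = 1.
So (j₀, k₀) = (-1521, 6591); general j = -1521 + 7t, k = 6591 - 30t.
j ≥ 0 ⇒ t ≥ 218; k ≥ 0 ⇒ t ≤ 219. That's 2 values of t.

2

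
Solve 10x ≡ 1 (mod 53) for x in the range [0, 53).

16

gcd(53, 10) = 1  (53 = 5*10 + 3, 10 = 3*3 + 1, 3 = 3*1).
Back-substituting, 10*(16) + 53*(-3) = 1.
So 10*16 ≡ 1 (mod 53), and 16 mod 53 = 16.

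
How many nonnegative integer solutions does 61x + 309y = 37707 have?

2

gcd(309, 61) = 1  (309 = 5·61 + 4, 61 = 15·4 + 1, 4 = 4·1).
Back-substituting, 61·(76) + 309·(-15) = 1.
Scale by 37707: one solution is (2865732, -565605). Reduce x mod 309: (66, 109).
General: x = 66 + 309t, y = 109 - 61t.
x ≥ 0 ⇒ t ≥ 0; y ≥ 0 ⇒ t ≤ 1. So t ∈ [0, 1]: 2 solutions.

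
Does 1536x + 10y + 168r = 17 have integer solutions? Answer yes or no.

no

gcd(1536, 10) = 2.
gcd(2, 168) = 2.
2 does not divide 17 (remainder 1), so no integer solutions.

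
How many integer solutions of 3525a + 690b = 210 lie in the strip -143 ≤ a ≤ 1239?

30

gcd(3525, 690) = 15  (3525 = 5·690 + 75, 690 = 9·75 + 15, 75 = 5·15).
Back-substituting, 3525·(-9) + 690·(46) = 15.
Scale by 14: particular solution (-126, 644); reduce a mod 46: (12, -61).
General solution: a = 12 + 46t, b = -61 - 235t for integer t.
-143 ≤ 12 + 46t ≤ 1239 gives t ∈ [-3, 26], which is 30 values.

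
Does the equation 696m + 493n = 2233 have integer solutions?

yes

gcd(696, 493) = 29  (696 = 1·493 + 203, 493 = 2·203 + 87, 203 = 2·87 + 29, 87 = 3·29).
29 divides 2233, so integer solutions exist.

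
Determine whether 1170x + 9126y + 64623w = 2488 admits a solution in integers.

gcd(9126, 1170) = 234.
gcd(234, 64623) = 39.
39 does not divide 2488 (remainder 31), so no integer solutions.

no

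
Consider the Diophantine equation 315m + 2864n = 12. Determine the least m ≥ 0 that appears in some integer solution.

gcd(2864, 315):
  2864 = 9*315 + 29
  315 = 10*29 + 25
  29 = 1*25 + 4
  25 = 6*4 + 1
  4 = 4*1
so gcd(2864, 315) = 1.
1 divides 12, so solutions exist.
Back-substitute for Bézout coefficients:
  1 = 25 - 6*4
  ... = 315*(691) + 2864*(-76)
Scale by 12/1 = 12: (m₀, n₀) = (8292, -912).
General solution: m = 8292 + 2864t, n = -912 - 315t for integer t.
m ≥ 0: smallest is 8292 mod 2864 = 2564 (at t = -2), with n = -282.

2564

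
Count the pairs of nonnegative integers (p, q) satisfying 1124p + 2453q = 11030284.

gcd(2453, 1124) = 1.
By Bézout, 1124×(347) + 2453×(-159) = 1.
One solution: (1887, 3632).
General: p = 1887 + 2453t, q = 3632 - 1124t.
p ≥ 0 ⇒ t ≥ 0; q ≥ 0 ⇒ t ≤ 3. So t ∈ [0, 3]: 4 solutions.

4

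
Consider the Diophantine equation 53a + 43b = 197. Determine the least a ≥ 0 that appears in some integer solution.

24

gcd(53, 43) = 1  (53 = 1×43 + 10, 43 = 4×10 + 3, 10 = 3×3 + 1, 3 = 3×1).
1 divides 197, so solutions exist.
Back-substituting, 53×(13) + 43×(-16) = 1.
Scale by 197/1 = 197: (a₀, b₀) = (2561, -3152).
General solution: a = 2561 + 43t, b = -3152 - 53t for integer t.
a ≥ 0: smallest is 2561 mod 43 = 24 (at t = -59), with b = -25.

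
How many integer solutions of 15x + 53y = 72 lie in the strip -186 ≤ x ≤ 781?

gcd(53, 15) = 1  (53 = 3×15 + 8, 15 = 1×8 + 7, 8 = 1×7 + 1, 7 = 7×1).
Back-substituting, 15×(-7) + 53×(2) = 1.
Scale by 72: particular solution (-504, 144); reduce x mod 53: (26, -6).
General solution: x = 26 + 53t, y = -6 - 15t for integer t.
-186 ≤ 26 + 53t ≤ 781 gives t ∈ [-4, 14], which is 19 values.

19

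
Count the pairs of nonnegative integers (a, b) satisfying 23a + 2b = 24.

gcd(23, 2) = 1  (23 = 11×2 + 1, 2 = 2×1).
Back-substituting, 23×(1) + 2×(-11) = 1.
Scale by 24: one solution is (24, -264). Reduce a mod 2: (0, 12).
General: a = 0 + 2t, b = 12 - 23t.
a ≥ 0 ⇒ t ≥ 0; b ≥ 0 ⇒ t ≤ 0. So t ∈ [0, 0]: 1 solution.

1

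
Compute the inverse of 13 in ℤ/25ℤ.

gcd(25, 13):
  25 = 1×13 + 12
  13 = 1×12 + 1
  12 = 12×1
so gcd(25, 13) = 1.
Back-substitute for Bézout coefficients:
  1 = 13 - 1×12
  ... = 13×(2) + 25×(-1)
So 13×2 ≡ 1 (mod 25), and 2 mod 25 = 2.

2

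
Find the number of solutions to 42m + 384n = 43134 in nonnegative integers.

gcd(384, 42):
  384 = 9*42 + 6
  42 = 7*6
so gcd(384, 42) = 6.
Back-substitute for Bézout coefficients:
  6 = 384 - 9*42
  ... = 42*(-9) + 384*(1)
Scale by 7189: one solution is (-64701, 7189). Reduce m mod 64: (3, 112).
General: m = 3 + 64t, n = 112 - 7t.
m ≥ 0 ⇒ t ≥ 0; n ≥ 0 ⇒ t ≤ 16. So t ∈ [0, 16]: 17 solutions.

17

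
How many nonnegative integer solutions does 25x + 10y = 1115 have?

22

gcd(25, 10):
  25 = 2×10 + 5
  10 = 2×5
so gcd(25, 10) = 5.
Back-substitute for Bézout coefficients:
  5 = 25 - 2×10
  ... = 25×(1) + 10×(-2)
Scale by 223: one solution is (223, -446). Reduce x mod 2: (1, 109).
General: x = 1 + 2t, y = 109 - 5t.
x ≥ 0 ⇒ t ≥ 0; y ≥ 0 ⇒ t ≤ 21. So t ∈ [0, 21]: 22 solutions.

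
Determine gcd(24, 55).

gcd(55, 24) = 1  (55 = 2*24 + 7, 24 = 3*7 + 3, 7 = 2*3 + 1, 3 = 3*1).

1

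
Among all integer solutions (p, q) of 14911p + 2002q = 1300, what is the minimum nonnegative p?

26

gcd(14911, 2002):
  14911 = 7×2002 + 897
  2002 = 2×897 + 208
  897 = 4×208 + 65
  208 = 3×65 + 13
  65 = 5×13
so gcd(14911, 2002) = 13.
13 divides 1300, so solutions exist.
Back-substitute for Bézout coefficients:
  13 = 208 - 3×65
  ... = 14911×(-29) + 2002×(216)
Scale by 1300/13 = 100: (p₀, q₀) = (-2900, 21600).
General solution: p = -2900 + 154t, q = 21600 - 1147t for integer t.
p ≥ 0: smallest is -2900 mod 154 = 26 (at t = 19), with q = -193.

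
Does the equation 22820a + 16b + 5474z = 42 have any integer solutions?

gcd(22820, 16):
  22820 = 1426×16 + 4
  16 = 4×4
so gcd(22820, 16) = 4.
gcd(4, 5474) = 2.
2 divides 42, so integer solutions exist.

yes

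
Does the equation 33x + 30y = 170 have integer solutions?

no

gcd(33, 30) = 3  (33 = 1×30 + 3, 30 = 10×3).
3 does not divide 170 (remainder 2), so no integer solutions.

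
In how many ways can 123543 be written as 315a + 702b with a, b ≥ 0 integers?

5

gcd(702, 315) = 9  (702 = 2*315 + 72, 315 = 4*72 + 27, 72 = 2*27 + 18, 27 = 1*18 + 9, 18 = 2*9).
Back-substituting, 315*(29) + 702*(-13) = 9.
Scale by 13727: one solution is (398083, -178451). Reduce a mod 78: (49, 154).
General: a = 49 + 78t, b = 154 - 35t.
a ≥ 0 ⇒ t ≥ 0; b ≥ 0 ⇒ t ≤ 4. So t ∈ [0, 4]: 5 solutions.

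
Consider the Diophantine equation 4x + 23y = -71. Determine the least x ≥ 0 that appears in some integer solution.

gcd(23, 4):
  23 = 5·4 + 3
  4 = 1·3 + 1
  3 = 3·1
so gcd(23, 4) = 1.
1 divides -71, so solutions exist.
Back-substitute for Bézout coefficients:
  1 = 4 - 1·3
  ... = 4·(6) + 23·(-1)
Scale by -71/1 = -71: (x₀, y₀) = (-426, 71).
General solution: x = -426 + 23t, y = 71 - 4t for integer t.
x ≥ 0: smallest is -426 mod 23 = 11 (at t = 19), with y = -5.

11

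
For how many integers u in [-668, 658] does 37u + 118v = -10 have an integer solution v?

11

gcd(118, 37) = 1  (118 = 3*37 + 7, 37 = 5*7 + 2, 7 = 3*2 + 1, 2 = 2*1).
Back-substituting, 37*(-51) + 118*(16) = 1.
Scale by -10: particular solution (510, -160); reduce u mod 118: (38, -12).
General solution: u = 38 + 118t, v = -12 - 37t for integer t.
-668 ≤ 38 + 118t ≤ 658 gives t ∈ [-5, 5], which is 11 values.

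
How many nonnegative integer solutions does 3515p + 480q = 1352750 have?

gcd(3515, 480) = 5  (3515 = 7×480 + 155, 480 = 3×155 + 15, 155 = 10×15 + 5, 15 = 3×5).
Back-substituting, 3515×(31) + 480×(-227) = 5.
Scale by 270550: one solution is (8387050, -61414850). Reduce p mod 96: (10, 2745).
General: p = 10 + 96t, q = 2745 - 703t.
p ≥ 0 ⇒ t ≥ 0; q ≥ 0 ⇒ t ≤ 3. So t ∈ [0, 3]: 4 solutions.

4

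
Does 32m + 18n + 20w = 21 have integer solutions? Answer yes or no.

gcd(32, 18) = 2.
gcd(2, 20) = 2.
2 does not divide 21 (remainder 1), so no integer solutions.

no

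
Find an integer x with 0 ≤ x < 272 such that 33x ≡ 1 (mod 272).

33

gcd(272, 33) = 1.
By Bézout, 33×(33) + 272×(-4) = 1.
So 33×33 ≡ 1 (mod 272), and 33 mod 272 = 33.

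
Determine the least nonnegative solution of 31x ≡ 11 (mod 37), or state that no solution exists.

29

gcd(37, 31) = 1.
1 divides 11, so solutions exist.
By Bézout, 31*(6) + 37*(-5) = 1.
So 31*(6) ≡ 1 (mod 37); multiply by 11: x ≡ 66 (mod 37).
Smallest nonnegative: x = 66 mod 37 = 29.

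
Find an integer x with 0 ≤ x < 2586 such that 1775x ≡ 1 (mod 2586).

gcd(2586, 1775) = 1  (2586 = 1·1775 + 811, 1775 = 2·811 + 153, 811 = 5·153 + 46, 153 = 3·46 + 15, 46 = 3·15 + 1, 15 = 15·1).
Back-substituting, 1775·(-169) + 2586·(116) = 1.
So 1775·-169 ≡ 1 (mod 2586), and -169 mod 2586 = 2417.

2417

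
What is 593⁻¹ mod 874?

423

gcd(874, 593) = 1  (874 = 1×593 + 281, 593 = 2×281 + 31, 281 = 9×31 + 2, 31 = 15×2 + 1, 2 = 2×1).
Back-substituting, 593×(423) + 874×(-287) = 1.
So 593×423 ≡ 1 (mod 874), and 423 mod 874 = 423.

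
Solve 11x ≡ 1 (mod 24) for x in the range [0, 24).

gcd(24, 11) = 1  (24 = 2·11 + 2, 11 = 5·2 + 1, 2 = 2·1).
Back-substituting, 11·(11) + 24·(-5) = 1.
So 11·11 ≡ 1 (mod 24), and 11 mod 24 = 11.

11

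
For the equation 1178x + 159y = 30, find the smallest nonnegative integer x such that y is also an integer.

gcd(1178, 159) = 1.
1 divides 30, so solutions exist.
By Bézout, 1178*(-22) + 159*(163) = 1.
Scale by 30/1 = 30: (x₀, y₀) = (-660, 4890).
General solution: x = -660 + 159t, y = 4890 - 1178t for integer t.
x ≥ 0: smallest is -660 mod 159 = 135 (at t = 5), with y = -1000.

135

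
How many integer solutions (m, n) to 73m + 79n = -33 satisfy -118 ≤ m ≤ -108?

gcd(79, 73) = 1.
By Bézout, 73·(13) + 79·(-12) = 1.
Particular solution: (45, -42).
General solution: m = 45 + 79t, n = -42 - 73t for integer t.
-118 ≤ 45 + 79t ≤ -108 gives t ∈ [-2, -2], which is 1 value.

1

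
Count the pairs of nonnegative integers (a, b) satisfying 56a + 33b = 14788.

gcd(56, 33):
  56 = 1*33 + 23
  33 = 1*23 + 10
  23 = 2*10 + 3
  10 = 3*3 + 1
  3 = 3*1
so gcd(56, 33) = 1.
Back-substitute for Bézout coefficients:
  1 = 10 - 3*3
  ... = 56*(-10) + 33*(17)
Scale by 14788: one solution is (-147880, 251396). Reduce a mod 33: (26, 404).
General: a = 26 + 33t, b = 404 - 56t.
a ≥ 0 ⇒ t ≥ 0; b ≥ 0 ⇒ t ≤ 7. So t ∈ [0, 7]: 8 solutions.

8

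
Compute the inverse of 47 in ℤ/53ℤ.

44

gcd(53, 47) = 1.
By Bézout, 47·(-9) + 53·(8) = 1.
So 47·-9 ≡ 1 (mod 53), and -9 mod 53 = 44.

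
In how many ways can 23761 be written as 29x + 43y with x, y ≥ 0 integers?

19

gcd(43, 29):
  43 = 1*29 + 14
  29 = 2*14 + 1
  14 = 14*1
so gcd(43, 29) = 1.
Back-substitute for Bézout coefficients:
  1 = 29 - 2*14
  ... = 29*(3) + 43*(-2)
Scale by 23761: one solution is (71283, -47522). Reduce x mod 43: (32, 531).
General: x = 32 + 43t, y = 531 - 29t.
x ≥ 0 ⇒ t ≥ 0; y ≥ 0 ⇒ t ≤ 18. So t ∈ [0, 18]: 19 solutions.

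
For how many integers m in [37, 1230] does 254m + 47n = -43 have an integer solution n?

gcd(254, 47):
  254 = 5·47 + 19
  47 = 2·19 + 9
  19 = 2·9 + 1
  9 = 9·1
so gcd(254, 47) = 1.
Back-substitute for Bézout coefficients:
  1 = 19 - 2·9
  ... = 254·(5) + 47·(-27)
Scale by -43: particular solution (-215, 1161); reduce m mod 47: (20, -109).
General solution: m = 20 + 47t, n = -109 - 254t for integer t.
37 ≤ 20 + 47t ≤ 1230 gives t ∈ [1, 25], which is 25 values.

25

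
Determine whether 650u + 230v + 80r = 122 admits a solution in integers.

no

gcd(650, 230):
  650 = 2×230 + 190
  230 = 1×190 + 40
  190 = 4×40 + 30
  40 = 1×30 + 10
  30 = 3×10
so gcd(650, 230) = 10.
gcd(10, 80) = 10.
10 does not divide 122 (remainder 2), so no integer solutions.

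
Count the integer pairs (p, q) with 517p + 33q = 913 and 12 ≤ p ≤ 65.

gcd(517, 33):
  517 = 15*33 + 22
  33 = 1*22 + 11
  22 = 2*11
so gcd(517, 33) = 11.
Back-substitute for Bézout coefficients:
  11 = 33 - 1*22
  ... = 517*(-1) + 33*(16)
Scale by 83: particular solution (-83, 1328); reduce p mod 3: (1, 12).
General solution: p = 1 + 3t, q = 12 - 47t for integer t.
12 ≤ 1 + 3t ≤ 65 gives t ∈ [4, 21], which is 18 values.

18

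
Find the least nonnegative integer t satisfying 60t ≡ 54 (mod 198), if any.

gcd(198, 60) = 6  (198 = 3*60 + 18, 60 = 3*18 + 6, 18 = 3*6).
6 divides 54, so solutions exist.
Back-substituting, 60*(10) + 198*(-3) = 6.
So 60*(10) ≡ 6 (mod 198); multiply by 9: t ≡ 90 (mod 33).
Smallest nonnegative: t = 90 mod 33 = 24.

24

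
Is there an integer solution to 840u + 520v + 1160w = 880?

gcd(840, 520):
  840 = 1×520 + 320
  520 = 1×320 + 200
  320 = 1×200 + 120
  200 = 1×120 + 80
  120 = 1×80 + 40
  80 = 2×40
so gcd(840, 520) = 40.
gcd(40, 1160) = 40.
40 divides 880, so integer solutions exist.

yes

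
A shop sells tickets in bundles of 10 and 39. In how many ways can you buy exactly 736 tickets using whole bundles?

2

Need nonnegative integers with 10j + 39k = 736.
gcd(10, 39) = 1, and 10·(4) + 39·(-1) = 1.
So (j₀, k₀) = (2944, -736); general j = 2944 + 39t, k = -736 - 10t.
j ≥ 0 ⇒ t ≥ -75; k ≥ 0 ⇒ t ≤ -74. That's 2 values of t.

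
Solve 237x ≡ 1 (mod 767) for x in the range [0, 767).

178

gcd(767, 237):
  767 = 3·237 + 56
  237 = 4·56 + 13
  56 = 4·13 + 4
  13 = 3·4 + 1
  4 = 4·1
so gcd(767, 237) = 1.
Back-substitute for Bézout coefficients:
  1 = 13 - 3·4
  ... = 237·(178) + 767·(-55)
So 237·178 ≡ 1 (mod 767), and 178 mod 767 = 178.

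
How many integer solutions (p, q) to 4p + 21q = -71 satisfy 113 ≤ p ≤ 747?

gcd(21, 4) = 1.
By Bézout, 4·(-5) + 21·(1) = 1.
Particular solution: (19, -7).
General solution: p = 19 + 21t, q = -7 - 4t for integer t.
113 ≤ 19 + 21t ≤ 747 gives t ∈ [5, 34], which is 30 values.

30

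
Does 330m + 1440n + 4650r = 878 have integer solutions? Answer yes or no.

gcd(1440, 330) = 30  (1440 = 4*330 + 120, 330 = 2*120 + 90, 120 = 1*90 + 30, 90 = 3*30).
gcd(30, 4650) = 30.
30 does not divide 878 (remainder 8), so no integer solutions.

no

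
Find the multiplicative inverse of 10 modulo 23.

gcd(23, 10):
  23 = 2*10 + 3
  10 = 3*3 + 1
  3 = 3*1
so gcd(23, 10) = 1.
Back-substitute for Bézout coefficients:
  1 = 10 - 3*3
  ... = 10*(7) + 23*(-3)
So 10*7 ≡ 1 (mod 23), and 7 mod 23 = 7.

7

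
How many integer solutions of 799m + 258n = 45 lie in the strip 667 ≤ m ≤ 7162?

gcd(799, 258) = 1  (799 = 3·258 + 25, 258 = 10·25 + 8, 25 = 3·8 + 1, 8 = 8·1).
Back-substituting, 799·(31) + 258·(-96) = 1.
Scale by 45: particular solution (1395, -4320); reduce m mod 258: (105, -325).
General solution: m = 105 + 258t, n = -325 - 799t for integer t.
667 ≤ 105 + 258t ≤ 7162 gives t ∈ [3, 27], which is 25 values.

25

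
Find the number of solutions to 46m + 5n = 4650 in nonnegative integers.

gcd(46, 5) = 1  (46 = 9·5 + 1, 5 = 5·1).
Back-substituting, 46·(1) + 5·(-9) = 1.
Scale by 4650: one solution is (4650, -41850). Reduce m mod 5: (0, 930).
General: m = 0 + 5t, n = 930 - 46t.
m ≥ 0 ⇒ t ≥ 0; n ≥ 0 ⇒ t ≤ 20. So t ∈ [0, 20]: 21 solutions.

21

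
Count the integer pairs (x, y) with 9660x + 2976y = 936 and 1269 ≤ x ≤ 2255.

gcd(9660, 2976):
  9660 = 3×2976 + 732
  2976 = 4×732 + 48
  732 = 15×48 + 12
  48 = 4×12
so gcd(9660, 2976) = 12.
Back-substitute for Bézout coefficients:
  12 = 732 - 15×48
  ... = 9660×(61) + 2976×(-198)
Scale by 78: particular solution (4758, -15444); reduce x mod 248: (46, -149).
General solution: x = 46 + 248t, y = -149 - 805t for integer t.
1269 ≤ 46 + 248t ≤ 2255 gives t ∈ [5, 8], which is 4 values.

4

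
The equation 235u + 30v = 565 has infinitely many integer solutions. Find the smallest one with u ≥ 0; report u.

gcd(235, 30) = 5.
5 divides 565, so solutions exist.
By Bézout, 235·(-1) + 30·(8) = 5.
Scale by 565/5 = 113: (u₀, v₀) = (-113, 904).
General solution: u = -113 + 6t, v = 904 - 47t for integer t.
u ≥ 0: smallest is -113 mod 6 = 1 (at t = 19), with v = 11.

1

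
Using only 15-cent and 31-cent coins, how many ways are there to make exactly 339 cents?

1

Need nonnegative integers with 15j + 31k = 339.
gcd(15, 31) = 1, and 15·(-2) + 31·(1) = 1.
So (j₀, k₀) = (-678, 339); general j = -678 + 31t, k = 339 - 15t.
j ≥ 0 ⇒ t ≥ 22; k ≥ 0 ⇒ t ≤ 22. That's 1 value of t.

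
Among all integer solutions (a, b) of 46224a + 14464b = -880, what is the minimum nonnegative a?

gcd(46224, 14464):
  46224 = 3·14464 + 2832
  14464 = 5·2832 + 304
  2832 = 9·304 + 96
  304 = 3·96 + 16
  96 = 6·16
so gcd(46224, 14464) = 16.
16 divides -880, so solutions exist.
Back-substitute for Bézout coefficients:
  16 = 304 - 3·96
  ... = 46224·(-143) + 14464·(457)
Scale by -880/16 = -55: (a₀, b₀) = (7865, -25135).
General solution: a = 7865 + 904t, b = -25135 - 2889t for integer t.
a ≥ 0: smallest is 7865 mod 904 = 633 (at t = -8), with b = -2023.

633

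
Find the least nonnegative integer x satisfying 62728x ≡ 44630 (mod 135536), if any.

gcd(135536, 62728):
  135536 = 2*62728 + 10080
  62728 = 6*10080 + 2248
  10080 = 4*2248 + 1088
  2248 = 2*1088 + 72
  1088 = 15*72 + 8
  72 = 9*8
so gcd(135536, 62728) = 8.
8 does not divide 44630, so the congruence has no solution.

no solution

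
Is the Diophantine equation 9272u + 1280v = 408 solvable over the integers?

yes

gcd(9272, 1280) = 8  (9272 = 7*1280 + 312, 1280 = 4*312 + 32, 312 = 9*32 + 24, 32 = 1*24 + 8, 24 = 3*8).
8 divides 408, so integer solutions exist.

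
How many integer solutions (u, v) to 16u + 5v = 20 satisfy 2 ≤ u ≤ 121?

gcd(16, 5) = 1.
By Bézout, 16·(1) + 5·(-3) = 1.
Particular solution: (0, 4).
General solution: u = 0 + 5t, v = 4 - 16t for integer t.
2 ≤ 0 + 5t ≤ 121 gives t ∈ [1, 24], which is 24 values.

24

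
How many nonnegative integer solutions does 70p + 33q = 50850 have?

22

gcd(70, 33):
  70 = 2×33 + 4
  33 = 8×4 + 1
  4 = 4×1
so gcd(70, 33) = 1.
Back-substitute for Bézout coefficients:
  1 = 33 - 8×4
  ... = 70×(-8) + 33×(17)
Scale by 50850: one solution is (-406800, 864450). Reduce p mod 33: (24, 1490).
General: p = 24 + 33t, q = 1490 - 70t.
p ≥ 0 ⇒ t ≥ 0; q ≥ 0 ⇒ t ≤ 21. So t ∈ [0, 21]: 22 solutions.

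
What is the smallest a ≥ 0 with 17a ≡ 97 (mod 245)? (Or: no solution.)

gcd(245, 17):
  245 = 14·17 + 7
  17 = 2·7 + 3
  7 = 2·3 + 1
  3 = 3·1
so gcd(245, 17) = 1.
1 divides 97, so solutions exist.
Back-substitute for Bézout coefficients:
  1 = 7 - 2·3
  ... = 17·(-72) + 245·(5)
So 17·(-72) ≡ 1 (mod 245); multiply by 97: a ≡ -6984 (mod 245).
Smallest nonnegative: a = -6984 mod 245 = 121.

121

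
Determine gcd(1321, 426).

1

gcd(1321, 426):
  1321 = 3*426 + 43
  426 = 9*43 + 39
  43 = 1*39 + 4
  39 = 9*4 + 3
  4 = 1*3 + 1
  3 = 3*1
so gcd(1321, 426) = 1.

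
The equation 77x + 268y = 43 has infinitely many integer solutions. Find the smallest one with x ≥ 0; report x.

gcd(268, 77) = 1.
1 divides 43, so solutions exist.
By Bézout, 77×(-87) + 268×(25) = 1.
Scale by 43/1 = 43: (x₀, y₀) = (-3741, 1075).
General solution: x = -3741 + 268t, y = 1075 - 77t for integer t.
x ≥ 0: smallest is -3741 mod 268 = 11 (at t = 14), with y = -3.

11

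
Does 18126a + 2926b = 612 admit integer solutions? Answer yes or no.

no

gcd(18126, 2926) = 38  (18126 = 6×2926 + 570, 2926 = 5×570 + 76, 570 = 7×76 + 38, 76 = 2×38).
38 does not divide 612 (remainder 4), so no integer solutions.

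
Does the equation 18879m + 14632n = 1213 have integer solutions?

no

gcd(18879, 14632) = 31.
31 does not divide 1213 (remainder 4), so no integer solutions.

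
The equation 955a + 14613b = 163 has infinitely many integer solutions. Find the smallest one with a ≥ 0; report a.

gcd(14613, 955) = 1  (14613 = 15·955 + 288, 955 = 3·288 + 91, 288 = 3·91 + 15, 91 = 6·15 + 1, 15 = 15·1).
1 divides 163, so solutions exist.
Back-substituting, 955·(964) + 14613·(-63) = 1.
Scale by 163/1 = 163: (a₀, b₀) = (157132, -10269).
General solution: a = 157132 + 14613t, b = -10269 - 955t for integer t.
a ≥ 0: smallest is 157132 mod 14613 = 11002 (at t = -10), with b = -719.

11002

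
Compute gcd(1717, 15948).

gcd(15948, 1717):
  15948 = 9×1717 + 495
  1717 = 3×495 + 232
  495 = 2×232 + 31
  232 = 7×31 + 15
  31 = 2×15 + 1
  15 = 15×1
so gcd(15948, 1717) = 1.

1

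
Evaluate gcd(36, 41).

1

gcd(41, 36) = 1  (41 = 1*36 + 5, 36 = 7*5 + 1, 5 = 5*1).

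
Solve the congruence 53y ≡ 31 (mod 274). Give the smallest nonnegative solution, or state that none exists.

135

gcd(274, 53):
  274 = 5*53 + 9
  53 = 5*9 + 8
  9 = 1*8 + 1
  8 = 8*1
so gcd(274, 53) = 1.
1 divides 31, so solutions exist.
Back-substitute for Bézout coefficients:
  1 = 9 - 1*8
  ... = 53*(-31) + 274*(6)
So 53*(-31) ≡ 1 (mod 274); multiply by 31: y ≡ -961 (mod 274).
Smallest nonnegative: y = -961 mod 274 = 135.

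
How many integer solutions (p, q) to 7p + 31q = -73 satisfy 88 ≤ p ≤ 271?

gcd(31, 7):
  31 = 4*7 + 3
  7 = 2*3 + 1
  3 = 3*1
so gcd(31, 7) = 1.
Back-substitute for Bézout coefficients:
  1 = 7 - 2*3
  ... = 7*(9) + 31*(-2)
Scale by -73: particular solution (-657, 146); reduce p mod 31: (25, -8).
General solution: p = 25 + 31t, q = -8 - 7t for integer t.
88 ≤ 25 + 31t ≤ 271 gives t ∈ [3, 7], which is 5 values.

5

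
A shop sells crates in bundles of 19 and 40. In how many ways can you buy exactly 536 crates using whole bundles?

1

Need nonnegative integers with 19j + 40k = 536.
gcd(19, 40) = 1, and 19·(19) + 40·(-9) = 1.
So (j₀, k₀) = (10184, -4824); general j = 10184 + 40t, k = -4824 - 19t.
j ≥ 0 ⇒ t ≥ -254; k ≥ 0 ⇒ t ≤ -254. That's 1 value of t.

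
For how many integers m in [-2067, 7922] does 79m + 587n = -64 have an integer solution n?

17

gcd(587, 79):
  587 = 7×79 + 34
  79 = 2×34 + 11
  34 = 3×11 + 1
  11 = 11×1
so gcd(587, 79) = 1.
Back-substitute for Bézout coefficients:
  1 = 34 - 3×11
  ... = 79×(-52) + 587×(7)
Scale by -64: particular solution (3328, -448); reduce m mod 587: (393, -53).
General solution: m = 393 + 587t, n = -53 - 79t for integer t.
-2067 ≤ 393 + 587t ≤ 7922 gives t ∈ [-4, 12], which is 17 values.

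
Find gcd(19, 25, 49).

1

gcd(25, 19) = 1  (25 = 1×19 + 6, 19 = 3×6 + 1, 6 = 6×1).
gcd(1, 49) = 1.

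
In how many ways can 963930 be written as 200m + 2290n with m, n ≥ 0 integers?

gcd(2290, 200) = 10.
By Bézout, 200×(-103) + 2290×(9) = 10.
One solution: (45, 417).
General: m = 45 + 229t, n = 417 - 20t.
m ≥ 0 ⇒ t ≥ 0; n ≥ 0 ⇒ t ≤ 20. So t ∈ [0, 20]: 21 solutions.

21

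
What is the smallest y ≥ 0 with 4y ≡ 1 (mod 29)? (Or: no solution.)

22

gcd(29, 4) = 1  (29 = 7*4 + 1, 4 = 4*1).
1 divides 1, so solutions exist.
Back-substituting, 4*(-7) + 29*(1) = 1.
So 4*(-7) ≡ 1 (mod 29); multiply by 1: y ≡ -7 (mod 29).
Smallest nonnegative: y = -7 mod 29 = 22.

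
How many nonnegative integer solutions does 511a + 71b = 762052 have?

gcd(511, 71) = 1  (511 = 7·71 + 14, 71 = 5·14 + 1, 14 = 14·1).
Back-substituting, 511·(-5) + 71·(36) = 1.
Scale by 762052: one solution is (-3810260, 27433872). Reduce a mod 71: (26, 10546).
General: a = 26 + 71t, b = 10546 - 511t.
a ≥ 0 ⇒ t ≥ 0; b ≥ 0 ⇒ t ≤ 20. So t ∈ [0, 20]: 21 solutions.

21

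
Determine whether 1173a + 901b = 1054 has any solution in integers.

gcd(1173, 901) = 17  (1173 = 1·901 + 272, 901 = 3·272 + 85, 272 = 3·85 + 17, 85 = 5·17).
17 divides 1054, so integer solutions exist.

yes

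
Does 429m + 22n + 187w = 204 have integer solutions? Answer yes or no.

gcd(429, 22) = 11  (429 = 19×22 + 11, 22 = 2×11).
gcd(11, 187) = 11.
11 does not divide 204 (remainder 6), so no integer solutions.

no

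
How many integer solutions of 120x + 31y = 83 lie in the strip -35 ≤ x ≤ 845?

gcd(120, 31) = 1  (120 = 3·31 + 27, 31 = 1·27 + 4, 27 = 6·4 + 3, 4 = 1·3 + 1, 3 = 3·1).
Back-substituting, 120·(-8) + 31·(31) = 1.
Scale by 83: particular solution (-664, 2573); reduce x mod 31: (18, -67).
General solution: x = 18 + 31t, y = -67 - 120t for integer t.
-35 ≤ 18 + 31t ≤ 845 gives t ∈ [-1, 26], which is 28 values.

28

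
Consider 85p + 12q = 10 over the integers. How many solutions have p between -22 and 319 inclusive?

28

gcd(85, 12) = 1.
By Bézout, 85*(1) + 12*(-7) = 1.
Particular solution: (10, -70).
General solution: p = 10 + 12t, q = -70 - 85t for integer t.
-22 ≤ 10 + 12t ≤ 319 gives t ∈ [-2, 25], which is 28 values.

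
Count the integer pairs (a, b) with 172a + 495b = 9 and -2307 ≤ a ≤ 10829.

26

gcd(495, 172) = 1  (495 = 2×172 + 151, 172 = 1×151 + 21, 151 = 7×21 + 4, 21 = 5×4 + 1, 4 = 4×1).
Back-substituting, 172×(118) + 495×(-41) = 1.
Scale by 9: particular solution (1062, -369); reduce a mod 495: (72, -25).
General solution: a = 72 + 495t, b = -25 - 172t for integer t.
-2307 ≤ 72 + 495t ≤ 10829 gives t ∈ [-4, 21], which is 26 values.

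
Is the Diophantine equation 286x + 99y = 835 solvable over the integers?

gcd(286, 99) = 11.
11 does not divide 835 (remainder 10), so no integer solutions.

no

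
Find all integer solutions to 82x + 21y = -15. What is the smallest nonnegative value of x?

gcd(82, 21):
  82 = 3×21 + 19
  21 = 1×19 + 2
  19 = 9×2 + 1
  2 = 2×1
so gcd(82, 21) = 1.
1 divides -15, so solutions exist.
Back-substitute for Bézout coefficients:
  1 = 19 - 9×2
  ... = 82×(10) + 21×(-39)
Scale by -15/1 = -15: (x₀, y₀) = (-150, 585).
General solution: x = -150 + 21t, y = 585 - 82t for integer t.
x ≥ 0: smallest is -150 mod 21 = 18 (at t = 8), with y = -71.

18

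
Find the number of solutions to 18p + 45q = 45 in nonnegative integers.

1

gcd(45, 18) = 9.
By Bézout, 18*(-2) + 45*(1) = 9.
One solution: (0, 1).
General: p = 0 + 5t, q = 1 - 2t.
p ≥ 0 ⇒ t ≥ 0; q ≥ 0 ⇒ t ≤ 0. So t ∈ [0, 0]: 1 solution.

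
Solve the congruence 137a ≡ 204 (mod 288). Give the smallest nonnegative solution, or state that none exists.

gcd(288, 137) = 1  (288 = 2·137 + 14, 137 = 9·14 + 11, 14 = 1·11 + 3, 11 = 3·3 + 2, 3 = 1·2 + 1, 2 = 2·1).
1 divides 204, so solutions exist.
Back-substituting, 137·(-103) + 288·(49) = 1.
So 137·(-103) ≡ 1 (mod 288); multiply by 204: a ≡ -21012 (mod 288).
Smallest nonnegative: a = -21012 mod 288 = 12.

12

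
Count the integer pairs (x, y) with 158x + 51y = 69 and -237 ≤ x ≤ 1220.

29

gcd(158, 51):
  158 = 3·51 + 5
  51 = 10·5 + 1
  5 = 5·1
so gcd(158, 51) = 1.
Back-substitute for Bézout coefficients:
  1 = 51 - 10·5
  ... = 158·(-10) + 51·(31)
Scale by 69: particular solution (-690, 2139); reduce x mod 51: (24, -73).
General solution: x = 24 + 51t, y = -73 - 158t for integer t.
-237 ≤ 24 + 51t ≤ 1220 gives t ∈ [-5, 23], which is 29 values.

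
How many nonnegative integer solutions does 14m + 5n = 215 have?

4

gcd(14, 5) = 1  (14 = 2*5 + 4, 5 = 1*4 + 1, 4 = 4*1).
Back-substituting, 14*(-1) + 5*(3) = 1.
Scale by 215: one solution is (-215, 645). Reduce m mod 5: (0, 43).
General: m = 0 + 5t, n = 43 - 14t.
m ≥ 0 ⇒ t ≥ 0; n ≥ 0 ⇒ t ≤ 3. So t ∈ [0, 3]: 4 solutions.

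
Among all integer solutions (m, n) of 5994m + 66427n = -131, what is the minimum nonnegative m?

gcd(66427, 5994) = 1  (66427 = 11×5994 + 493, 5994 = 12×493 + 78, 493 = 6×78 + 25, 78 = 3×25 + 3, 25 = 8×3 + 1, 3 = 3×1).
1 divides -131, so solutions exist.
Back-substituting, 5994×(-21289) + 66427×(1921) = 1.
Scale by -131/1 = -131: (m₀, n₀) = (2788859, -251651).
General solution: m = 2788859 + 66427t, n = -251651 - 5994t for integer t.
m ≥ 0: smallest is 2788859 mod 66427 = 65352 (at t = -41), with n = -5897.

65352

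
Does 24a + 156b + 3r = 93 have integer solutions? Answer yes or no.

yes

gcd(156, 24) = 12  (156 = 6*24 + 12, 24 = 2*12).
gcd(12, 3) = 3.
3 divides 93, so integer solutions exist.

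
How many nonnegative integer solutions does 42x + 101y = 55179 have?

13

gcd(101, 42) = 1  (101 = 2×42 + 17, 42 = 2×17 + 8, 17 = 2×8 + 1, 8 = 8×1).
Back-substituting, 42×(-12) + 101×(5) = 1.
Scale by 55179: one solution is (-662148, 275895). Reduce x mod 101: (8, 543).
General: x = 8 + 101t, y = 543 - 42t.
x ≥ 0 ⇒ t ≥ 0; y ≥ 0 ⇒ t ≤ 12. So t ∈ [0, 12]: 13 solutions.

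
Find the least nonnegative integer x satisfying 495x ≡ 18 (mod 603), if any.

11

gcd(603, 495) = 9  (603 = 1*495 + 108, 495 = 4*108 + 63, 108 = 1*63 + 45, 63 = 1*45 + 18, 45 = 2*18 + 9, 18 = 2*9).
9 divides 18, so solutions exist.
Back-substituting, 495*(-28) + 603*(23) = 9.
So 495*(-28) ≡ 9 (mod 603); multiply by 2: x ≡ -56 (mod 67).
Smallest nonnegative: x = -56 mod 67 = 11.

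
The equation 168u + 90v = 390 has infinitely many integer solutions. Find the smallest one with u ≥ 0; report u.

gcd(168, 90) = 6  (168 = 1*90 + 78, 90 = 1*78 + 12, 78 = 6*12 + 6, 12 = 2*6).
6 divides 390, so solutions exist.
Back-substituting, 168*(7) + 90*(-13) = 6.
Scale by 390/6 = 65: (u₀, v₀) = (455, -845).
General solution: u = 455 + 15t, v = -845 - 28t for integer t.
u ≥ 0: smallest is 455 mod 15 = 5 (at t = -30), with v = -5.

5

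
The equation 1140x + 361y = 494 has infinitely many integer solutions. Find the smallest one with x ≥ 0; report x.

gcd(1140, 361):
  1140 = 3×361 + 57
  361 = 6×57 + 19
  57 = 3×19
so gcd(1140, 361) = 19.
19 divides 494, so solutions exist.
Back-substitute for Bézout coefficients:
  19 = 361 - 6×57
  ... = 1140×(-6) + 361×(19)
Scale by 494/19 = 26: (x₀, y₀) = (-156, 494).
General solution: x = -156 + 19t, y = 494 - 60t for integer t.
x ≥ 0: smallest is -156 mod 19 = 15 (at t = 9), with y = -46.

15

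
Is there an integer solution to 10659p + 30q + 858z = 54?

yes

gcd(10659, 30) = 3  (10659 = 355×30 + 9, 30 = 3×9 + 3, 9 = 3×3).
gcd(3, 858) = 3.
3 divides 54, so integer solutions exist.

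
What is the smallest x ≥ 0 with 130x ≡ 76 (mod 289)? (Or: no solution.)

214

gcd(289, 130) = 1.
1 divides 76, so solutions exist.
By Bézout, 130·(-20) + 289·(9) = 1.
So 130·(-20) ≡ 1 (mod 289); multiply by 76: x ≡ -1520 (mod 289).
Smallest nonnegative: x = -1520 mod 289 = 214.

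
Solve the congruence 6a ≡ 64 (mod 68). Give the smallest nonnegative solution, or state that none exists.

22

gcd(68, 6):
  68 = 11·6 + 2
  6 = 3·2
so gcd(68, 6) = 2.
2 divides 64, so solutions exist.
Back-substitute for Bézout coefficients:
  2 = 68 - 11·6
  ... = 6·(-11) + 68·(1)
So 6·(-11) ≡ 2 (mod 68); multiply by 32: a ≡ -352 (mod 34).
Smallest nonnegative: a = -352 mod 34 = 22.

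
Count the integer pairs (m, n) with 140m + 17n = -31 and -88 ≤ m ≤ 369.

gcd(140, 17) = 1  (140 = 8·17 + 4, 17 = 4·4 + 1, 4 = 4·1).
Back-substituting, 140·(-4) + 17·(33) = 1.
Scale by -31: particular solution (124, -1023); reduce m mod 17: (5, -43).
General solution: m = 5 + 17t, n = -43 - 140t for integer t.
-88 ≤ 5 + 17t ≤ 369 gives t ∈ [-5, 21], which is 27 values.

27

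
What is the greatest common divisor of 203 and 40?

1

gcd(203, 40):
  203 = 5*40 + 3
  40 = 13*3 + 1
  3 = 3*1
so gcd(203, 40) = 1.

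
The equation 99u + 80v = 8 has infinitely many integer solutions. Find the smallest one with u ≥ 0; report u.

72

gcd(99, 80):
  99 = 1×80 + 19
  80 = 4×19 + 4
  19 = 4×4 + 3
  4 = 1×3 + 1
  3 = 3×1
so gcd(99, 80) = 1.
1 divides 8, so solutions exist.
Back-substitute for Bézout coefficients:
  1 = 4 - 1×3
  ... = 99×(-21) + 80×(26)
Scale by 8/1 = 8: (u₀, v₀) = (-168, 208).
General solution: u = -168 + 80t, v = 208 - 99t for integer t.
u ≥ 0: smallest is -168 mod 80 = 72 (at t = 3), with v = -89.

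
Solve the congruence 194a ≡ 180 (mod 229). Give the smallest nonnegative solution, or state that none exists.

gcd(229, 194) = 1  (229 = 1*194 + 35, 194 = 5*35 + 19, 35 = 1*19 + 16, 19 = 1*16 + 3, 16 = 5*3 + 1, 3 = 3*1).
1 divides 180, so solutions exist.
Back-substituting, 194*(-72) + 229*(61) = 1.
So 194*(-72) ≡ 1 (mod 229); multiply by 180: a ≡ -12960 (mod 229).
Smallest nonnegative: a = -12960 mod 229 = 93.

93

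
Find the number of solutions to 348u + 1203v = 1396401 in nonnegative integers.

10

gcd(1203, 348):
  1203 = 3×348 + 159
  348 = 2×159 + 30
  159 = 5×30 + 9
  30 = 3×9 + 3
  9 = 3×3
so gcd(1203, 348) = 3.
Back-substitute for Bézout coefficients:
  3 = 30 - 3×9
  ... = 348×(121) + 1203×(-35)
Scale by 465467: one solution is (56321507, -16291345). Reduce u mod 401: (255, 1087).
General: u = 255 + 401t, v = 1087 - 116t.
u ≥ 0 ⇒ t ≥ 0; v ≥ 0 ⇒ t ≤ 9. So t ∈ [0, 9]: 10 solutions.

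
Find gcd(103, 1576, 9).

gcd(1576, 103):
  1576 = 15*103 + 31
  103 = 3*31 + 10
  31 = 3*10 + 1
  10 = 10*1
so gcd(1576, 103) = 1.
gcd(1, 9) = 1.

1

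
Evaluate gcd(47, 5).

gcd(47, 5) = 1  (47 = 9*5 + 2, 5 = 2*2 + 1, 2 = 2*1).

1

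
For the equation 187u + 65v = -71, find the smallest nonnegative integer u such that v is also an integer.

gcd(187, 65):
  187 = 2×65 + 57
  65 = 1×57 + 8
  57 = 7×8 + 1
  8 = 8×1
so gcd(187, 65) = 1.
1 divides -71, so solutions exist.
Back-substitute for Bézout coefficients:
  1 = 57 - 7×8
  ... = 187×(8) + 65×(-23)
Scale by -71/1 = -71: (u₀, v₀) = (-568, 1633).
General solution: u = -568 + 65t, v = 1633 - 187t for integer t.
u ≥ 0: smallest is -568 mod 65 = 17 (at t = 9), with v = -50.

17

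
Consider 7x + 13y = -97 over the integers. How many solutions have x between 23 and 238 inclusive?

17

gcd(13, 7) = 1  (13 = 1*7 + 6, 7 = 1*6 + 1, 6 = 6*1).
Back-substituting, 7*(2) + 13*(-1) = 1.
Scale by -97: particular solution (-194, 97); reduce x mod 13: (1, -8).
General solution: x = 1 + 13t, y = -8 - 7t for integer t.
23 ≤ 1 + 13t ≤ 238 gives t ∈ [2, 18], which is 17 values.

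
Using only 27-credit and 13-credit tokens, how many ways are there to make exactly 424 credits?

1

Need nonnegative integers with 27j + 13k = 424.
gcd(27, 13) = 1, and 27·(1) + 13·(-2) = 1.
So (j₀, k₀) = (424, -848); general j = 424 + 13t, k = -848 - 27t.
j ≥ 0 ⇒ t ≥ -32; k ≥ 0 ⇒ t ≤ -32. That's 1 value of t.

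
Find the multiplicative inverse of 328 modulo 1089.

gcd(1089, 328) = 1.
By Bézout, 328×(-83) + 1089×(25) = 1.
So 328×-83 ≡ 1 (mod 1089), and -83 mod 1089 = 1006.

1006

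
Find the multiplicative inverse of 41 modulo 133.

13

gcd(133, 41) = 1.
By Bézout, 41*(13) + 133*(-4) = 1.
So 41*13 ≡ 1 (mod 133), and 13 mod 133 = 13.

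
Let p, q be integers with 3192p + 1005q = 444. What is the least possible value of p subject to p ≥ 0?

gcd(3192, 1005):
  3192 = 3*1005 + 177
  1005 = 5*177 + 120
  177 = 1*120 + 57
  120 = 2*57 + 6
  57 = 9*6 + 3
  6 = 2*3
so gcd(3192, 1005) = 3.
3 divides 444, so solutions exist.
Back-substitute for Bézout coefficients:
  3 = 57 - 9*6
  ... = 3192*(159) + 1005*(-505)
Scale by 444/3 = 148: (p₀, q₀) = (23532, -74740).
General solution: p = 23532 + 335t, q = -74740 - 1064t for integer t.
p ≥ 0: smallest is 23532 mod 335 = 82 (at t = -70), with q = -260.

82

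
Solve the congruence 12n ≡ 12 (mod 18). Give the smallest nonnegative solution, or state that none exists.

gcd(18, 12) = 6.
6 divides 12, so solutions exist.
By Bézout, 12·(-1) + 18·(1) = 6.
So 12·(-1) ≡ 6 (mod 18); multiply by 2: n ≡ -2 (mod 3).
Smallest nonnegative: n = -2 mod 3 = 1.

1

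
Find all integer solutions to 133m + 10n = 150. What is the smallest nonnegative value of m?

0

gcd(133, 10):
  133 = 13×10 + 3
  10 = 3×3 + 1
  3 = 3×1
so gcd(133, 10) = 1.
1 divides 150, so solutions exist.
Back-substitute for Bézout coefficients:
  1 = 10 - 3×3
  ... = 133×(-3) + 10×(40)
Scale by 150/1 = 150: (m₀, n₀) = (-450, 6000).
General solution: m = -450 + 10t, n = 6000 - 133t for integer t.
m ≥ 0: smallest is -450 mod 10 = 0 (at t = 45), with n = 15.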